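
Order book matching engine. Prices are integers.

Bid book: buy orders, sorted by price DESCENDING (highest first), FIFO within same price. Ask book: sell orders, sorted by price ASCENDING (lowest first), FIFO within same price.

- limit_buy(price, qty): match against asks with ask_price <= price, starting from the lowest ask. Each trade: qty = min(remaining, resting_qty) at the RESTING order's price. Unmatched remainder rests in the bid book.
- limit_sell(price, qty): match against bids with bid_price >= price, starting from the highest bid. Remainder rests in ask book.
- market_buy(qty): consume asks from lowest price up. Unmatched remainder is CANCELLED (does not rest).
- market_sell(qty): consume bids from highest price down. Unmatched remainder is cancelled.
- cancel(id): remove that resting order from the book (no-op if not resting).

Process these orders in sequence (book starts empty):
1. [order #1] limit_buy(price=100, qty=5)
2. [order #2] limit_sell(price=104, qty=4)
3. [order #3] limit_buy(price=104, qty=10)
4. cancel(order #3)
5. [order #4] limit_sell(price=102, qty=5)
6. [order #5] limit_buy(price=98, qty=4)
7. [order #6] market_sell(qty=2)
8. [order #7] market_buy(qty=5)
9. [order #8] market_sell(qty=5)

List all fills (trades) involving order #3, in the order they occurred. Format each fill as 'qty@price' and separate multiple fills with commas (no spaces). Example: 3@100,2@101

After op 1 [order #1] limit_buy(price=100, qty=5): fills=none; bids=[#1:5@100] asks=[-]
After op 2 [order #2] limit_sell(price=104, qty=4): fills=none; bids=[#1:5@100] asks=[#2:4@104]
After op 3 [order #3] limit_buy(price=104, qty=10): fills=#3x#2:4@104; bids=[#3:6@104 #1:5@100] asks=[-]
After op 4 cancel(order #3): fills=none; bids=[#1:5@100] asks=[-]
After op 5 [order #4] limit_sell(price=102, qty=5): fills=none; bids=[#1:5@100] asks=[#4:5@102]
After op 6 [order #5] limit_buy(price=98, qty=4): fills=none; bids=[#1:5@100 #5:4@98] asks=[#4:5@102]
After op 7 [order #6] market_sell(qty=2): fills=#1x#6:2@100; bids=[#1:3@100 #5:4@98] asks=[#4:5@102]
After op 8 [order #7] market_buy(qty=5): fills=#7x#4:5@102; bids=[#1:3@100 #5:4@98] asks=[-]
After op 9 [order #8] market_sell(qty=5): fills=#1x#8:3@100 #5x#8:2@98; bids=[#5:2@98] asks=[-]

Answer: 4@104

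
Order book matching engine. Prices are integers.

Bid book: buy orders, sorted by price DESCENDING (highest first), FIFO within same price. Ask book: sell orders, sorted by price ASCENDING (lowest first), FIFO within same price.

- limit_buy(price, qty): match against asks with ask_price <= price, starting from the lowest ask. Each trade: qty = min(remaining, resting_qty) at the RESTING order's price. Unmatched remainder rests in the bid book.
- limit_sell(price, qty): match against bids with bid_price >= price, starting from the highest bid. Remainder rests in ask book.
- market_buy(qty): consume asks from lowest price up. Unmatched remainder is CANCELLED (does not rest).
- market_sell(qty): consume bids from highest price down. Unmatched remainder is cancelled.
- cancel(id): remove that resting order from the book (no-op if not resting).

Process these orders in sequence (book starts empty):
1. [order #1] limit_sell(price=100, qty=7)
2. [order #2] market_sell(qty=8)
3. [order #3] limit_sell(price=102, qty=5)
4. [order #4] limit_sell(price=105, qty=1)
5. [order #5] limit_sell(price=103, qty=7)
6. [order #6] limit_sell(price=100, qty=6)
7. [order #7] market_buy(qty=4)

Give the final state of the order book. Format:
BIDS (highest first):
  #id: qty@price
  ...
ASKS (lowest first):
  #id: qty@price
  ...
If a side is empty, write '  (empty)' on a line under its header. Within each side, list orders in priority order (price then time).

Answer: BIDS (highest first):
  (empty)
ASKS (lowest first):
  #1: 3@100
  #6: 6@100
  #3: 5@102
  #5: 7@103
  #4: 1@105

Derivation:
After op 1 [order #1] limit_sell(price=100, qty=7): fills=none; bids=[-] asks=[#1:7@100]
After op 2 [order #2] market_sell(qty=8): fills=none; bids=[-] asks=[#1:7@100]
After op 3 [order #3] limit_sell(price=102, qty=5): fills=none; bids=[-] asks=[#1:7@100 #3:5@102]
After op 4 [order #4] limit_sell(price=105, qty=1): fills=none; bids=[-] asks=[#1:7@100 #3:5@102 #4:1@105]
After op 5 [order #5] limit_sell(price=103, qty=7): fills=none; bids=[-] asks=[#1:7@100 #3:5@102 #5:7@103 #4:1@105]
After op 6 [order #6] limit_sell(price=100, qty=6): fills=none; bids=[-] asks=[#1:7@100 #6:6@100 #3:5@102 #5:7@103 #4:1@105]
After op 7 [order #7] market_buy(qty=4): fills=#7x#1:4@100; bids=[-] asks=[#1:3@100 #6:6@100 #3:5@102 #5:7@103 #4:1@105]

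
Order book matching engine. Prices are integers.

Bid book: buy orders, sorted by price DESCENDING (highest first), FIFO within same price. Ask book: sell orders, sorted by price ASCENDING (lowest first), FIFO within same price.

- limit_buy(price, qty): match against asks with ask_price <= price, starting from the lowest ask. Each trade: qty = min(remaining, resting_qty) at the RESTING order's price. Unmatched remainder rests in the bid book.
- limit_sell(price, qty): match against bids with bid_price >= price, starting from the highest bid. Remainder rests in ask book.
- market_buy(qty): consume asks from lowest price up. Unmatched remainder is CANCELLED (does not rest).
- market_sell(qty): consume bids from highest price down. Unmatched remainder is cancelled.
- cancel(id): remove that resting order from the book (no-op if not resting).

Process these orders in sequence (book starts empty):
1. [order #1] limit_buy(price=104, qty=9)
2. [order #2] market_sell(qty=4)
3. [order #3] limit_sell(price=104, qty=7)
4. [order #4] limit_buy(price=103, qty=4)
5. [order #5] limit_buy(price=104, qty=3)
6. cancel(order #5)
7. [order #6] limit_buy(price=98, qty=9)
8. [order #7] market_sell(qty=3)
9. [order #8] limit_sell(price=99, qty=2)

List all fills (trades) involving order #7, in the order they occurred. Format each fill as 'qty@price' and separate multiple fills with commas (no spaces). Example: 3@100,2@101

After op 1 [order #1] limit_buy(price=104, qty=9): fills=none; bids=[#1:9@104] asks=[-]
After op 2 [order #2] market_sell(qty=4): fills=#1x#2:4@104; bids=[#1:5@104] asks=[-]
After op 3 [order #3] limit_sell(price=104, qty=7): fills=#1x#3:5@104; bids=[-] asks=[#3:2@104]
After op 4 [order #4] limit_buy(price=103, qty=4): fills=none; bids=[#4:4@103] asks=[#3:2@104]
After op 5 [order #5] limit_buy(price=104, qty=3): fills=#5x#3:2@104; bids=[#5:1@104 #4:4@103] asks=[-]
After op 6 cancel(order #5): fills=none; bids=[#4:4@103] asks=[-]
After op 7 [order #6] limit_buy(price=98, qty=9): fills=none; bids=[#4:4@103 #6:9@98] asks=[-]
After op 8 [order #7] market_sell(qty=3): fills=#4x#7:3@103; bids=[#4:1@103 #6:9@98] asks=[-]
After op 9 [order #8] limit_sell(price=99, qty=2): fills=#4x#8:1@103; bids=[#6:9@98] asks=[#8:1@99]

Answer: 3@103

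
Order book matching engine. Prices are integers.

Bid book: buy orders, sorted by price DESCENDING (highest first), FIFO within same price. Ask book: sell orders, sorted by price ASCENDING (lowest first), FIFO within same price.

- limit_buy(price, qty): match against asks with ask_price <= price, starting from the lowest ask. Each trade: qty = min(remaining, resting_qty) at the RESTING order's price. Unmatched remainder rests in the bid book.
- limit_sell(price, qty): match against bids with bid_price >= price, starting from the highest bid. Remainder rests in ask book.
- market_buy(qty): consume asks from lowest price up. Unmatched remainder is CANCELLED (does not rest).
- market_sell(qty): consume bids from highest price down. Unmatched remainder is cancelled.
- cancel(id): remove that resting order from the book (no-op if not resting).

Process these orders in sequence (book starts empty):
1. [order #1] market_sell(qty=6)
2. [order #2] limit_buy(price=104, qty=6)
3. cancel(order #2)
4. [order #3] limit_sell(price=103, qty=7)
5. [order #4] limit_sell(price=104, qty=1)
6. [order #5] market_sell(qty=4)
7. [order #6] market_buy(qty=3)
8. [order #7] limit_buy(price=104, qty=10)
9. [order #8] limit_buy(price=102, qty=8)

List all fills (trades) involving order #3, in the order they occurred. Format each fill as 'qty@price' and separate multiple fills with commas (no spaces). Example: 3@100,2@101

Answer: 3@103,4@103

Derivation:
After op 1 [order #1] market_sell(qty=6): fills=none; bids=[-] asks=[-]
After op 2 [order #2] limit_buy(price=104, qty=6): fills=none; bids=[#2:6@104] asks=[-]
After op 3 cancel(order #2): fills=none; bids=[-] asks=[-]
After op 4 [order #3] limit_sell(price=103, qty=7): fills=none; bids=[-] asks=[#3:7@103]
After op 5 [order #4] limit_sell(price=104, qty=1): fills=none; bids=[-] asks=[#3:7@103 #4:1@104]
After op 6 [order #5] market_sell(qty=4): fills=none; bids=[-] asks=[#3:7@103 #4:1@104]
After op 7 [order #6] market_buy(qty=3): fills=#6x#3:3@103; bids=[-] asks=[#3:4@103 #4:1@104]
After op 8 [order #7] limit_buy(price=104, qty=10): fills=#7x#3:4@103 #7x#4:1@104; bids=[#7:5@104] asks=[-]
After op 9 [order #8] limit_buy(price=102, qty=8): fills=none; bids=[#7:5@104 #8:8@102] asks=[-]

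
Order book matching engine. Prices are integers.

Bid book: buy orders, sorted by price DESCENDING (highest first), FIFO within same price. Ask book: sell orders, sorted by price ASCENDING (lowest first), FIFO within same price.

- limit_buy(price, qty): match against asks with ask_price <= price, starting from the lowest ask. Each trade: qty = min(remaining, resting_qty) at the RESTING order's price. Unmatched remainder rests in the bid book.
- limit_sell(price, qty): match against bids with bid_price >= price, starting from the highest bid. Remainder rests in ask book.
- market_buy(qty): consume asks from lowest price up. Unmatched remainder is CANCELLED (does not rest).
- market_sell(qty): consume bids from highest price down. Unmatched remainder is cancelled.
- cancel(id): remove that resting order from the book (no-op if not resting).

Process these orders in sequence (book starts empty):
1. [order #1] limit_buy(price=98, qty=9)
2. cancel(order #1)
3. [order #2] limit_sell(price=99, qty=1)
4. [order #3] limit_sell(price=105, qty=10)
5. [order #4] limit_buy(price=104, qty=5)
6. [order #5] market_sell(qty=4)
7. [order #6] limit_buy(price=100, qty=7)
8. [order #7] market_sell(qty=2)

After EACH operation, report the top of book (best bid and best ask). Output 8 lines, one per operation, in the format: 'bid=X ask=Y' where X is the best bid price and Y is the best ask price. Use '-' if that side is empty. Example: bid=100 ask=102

Answer: bid=98 ask=-
bid=- ask=-
bid=- ask=99
bid=- ask=99
bid=104 ask=105
bid=- ask=105
bid=100 ask=105
bid=100 ask=105

Derivation:
After op 1 [order #1] limit_buy(price=98, qty=9): fills=none; bids=[#1:9@98] asks=[-]
After op 2 cancel(order #1): fills=none; bids=[-] asks=[-]
After op 3 [order #2] limit_sell(price=99, qty=1): fills=none; bids=[-] asks=[#2:1@99]
After op 4 [order #3] limit_sell(price=105, qty=10): fills=none; bids=[-] asks=[#2:1@99 #3:10@105]
After op 5 [order #4] limit_buy(price=104, qty=5): fills=#4x#2:1@99; bids=[#4:4@104] asks=[#3:10@105]
After op 6 [order #5] market_sell(qty=4): fills=#4x#5:4@104; bids=[-] asks=[#3:10@105]
After op 7 [order #6] limit_buy(price=100, qty=7): fills=none; bids=[#6:7@100] asks=[#3:10@105]
After op 8 [order #7] market_sell(qty=2): fills=#6x#7:2@100; bids=[#6:5@100] asks=[#3:10@105]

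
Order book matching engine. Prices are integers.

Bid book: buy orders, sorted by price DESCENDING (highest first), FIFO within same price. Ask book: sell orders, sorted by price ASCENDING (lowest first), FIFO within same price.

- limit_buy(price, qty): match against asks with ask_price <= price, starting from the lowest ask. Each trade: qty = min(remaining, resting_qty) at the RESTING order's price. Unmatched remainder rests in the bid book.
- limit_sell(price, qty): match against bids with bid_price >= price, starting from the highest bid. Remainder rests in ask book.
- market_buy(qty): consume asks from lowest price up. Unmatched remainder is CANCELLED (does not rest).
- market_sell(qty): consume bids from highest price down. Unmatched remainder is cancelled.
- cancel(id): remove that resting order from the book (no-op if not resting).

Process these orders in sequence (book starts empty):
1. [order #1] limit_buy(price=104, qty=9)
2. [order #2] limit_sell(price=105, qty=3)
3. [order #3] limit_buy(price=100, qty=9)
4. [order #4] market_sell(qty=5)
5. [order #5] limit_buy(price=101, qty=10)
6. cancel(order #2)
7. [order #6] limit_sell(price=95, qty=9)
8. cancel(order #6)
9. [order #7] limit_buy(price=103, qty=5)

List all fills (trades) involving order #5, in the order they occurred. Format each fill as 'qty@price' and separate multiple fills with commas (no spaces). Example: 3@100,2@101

After op 1 [order #1] limit_buy(price=104, qty=9): fills=none; bids=[#1:9@104] asks=[-]
After op 2 [order #2] limit_sell(price=105, qty=3): fills=none; bids=[#1:9@104] asks=[#2:3@105]
After op 3 [order #3] limit_buy(price=100, qty=9): fills=none; bids=[#1:9@104 #3:9@100] asks=[#2:3@105]
After op 4 [order #4] market_sell(qty=5): fills=#1x#4:5@104; bids=[#1:4@104 #3:9@100] asks=[#2:3@105]
After op 5 [order #5] limit_buy(price=101, qty=10): fills=none; bids=[#1:4@104 #5:10@101 #3:9@100] asks=[#2:3@105]
After op 6 cancel(order #2): fills=none; bids=[#1:4@104 #5:10@101 #3:9@100] asks=[-]
After op 7 [order #6] limit_sell(price=95, qty=9): fills=#1x#6:4@104 #5x#6:5@101; bids=[#5:5@101 #3:9@100] asks=[-]
After op 8 cancel(order #6): fills=none; bids=[#5:5@101 #3:9@100] asks=[-]
After op 9 [order #7] limit_buy(price=103, qty=5): fills=none; bids=[#7:5@103 #5:5@101 #3:9@100] asks=[-]

Answer: 5@101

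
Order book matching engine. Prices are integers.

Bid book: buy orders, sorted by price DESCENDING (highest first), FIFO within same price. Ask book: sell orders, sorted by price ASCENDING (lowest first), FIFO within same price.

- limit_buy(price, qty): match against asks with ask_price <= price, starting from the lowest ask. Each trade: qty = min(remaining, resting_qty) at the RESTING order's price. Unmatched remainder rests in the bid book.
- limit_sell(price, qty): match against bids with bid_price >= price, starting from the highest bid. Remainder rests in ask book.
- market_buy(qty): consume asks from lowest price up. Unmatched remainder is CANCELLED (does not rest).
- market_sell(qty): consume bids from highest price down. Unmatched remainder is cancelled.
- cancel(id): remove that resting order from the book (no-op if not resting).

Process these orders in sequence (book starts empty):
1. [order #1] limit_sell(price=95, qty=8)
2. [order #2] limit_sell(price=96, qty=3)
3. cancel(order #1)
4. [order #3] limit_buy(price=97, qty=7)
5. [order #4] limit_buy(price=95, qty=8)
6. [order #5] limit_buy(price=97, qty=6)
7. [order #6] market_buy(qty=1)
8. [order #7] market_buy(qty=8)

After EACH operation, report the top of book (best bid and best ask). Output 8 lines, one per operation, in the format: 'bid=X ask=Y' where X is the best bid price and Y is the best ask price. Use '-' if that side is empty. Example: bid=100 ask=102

Answer: bid=- ask=95
bid=- ask=95
bid=- ask=96
bid=97 ask=-
bid=97 ask=-
bid=97 ask=-
bid=97 ask=-
bid=97 ask=-

Derivation:
After op 1 [order #1] limit_sell(price=95, qty=8): fills=none; bids=[-] asks=[#1:8@95]
After op 2 [order #2] limit_sell(price=96, qty=3): fills=none; bids=[-] asks=[#1:8@95 #2:3@96]
After op 3 cancel(order #1): fills=none; bids=[-] asks=[#2:3@96]
After op 4 [order #3] limit_buy(price=97, qty=7): fills=#3x#2:3@96; bids=[#3:4@97] asks=[-]
After op 5 [order #4] limit_buy(price=95, qty=8): fills=none; bids=[#3:4@97 #4:8@95] asks=[-]
After op 6 [order #5] limit_buy(price=97, qty=6): fills=none; bids=[#3:4@97 #5:6@97 #4:8@95] asks=[-]
After op 7 [order #6] market_buy(qty=1): fills=none; bids=[#3:4@97 #5:6@97 #4:8@95] asks=[-]
After op 8 [order #7] market_buy(qty=8): fills=none; bids=[#3:4@97 #5:6@97 #4:8@95] asks=[-]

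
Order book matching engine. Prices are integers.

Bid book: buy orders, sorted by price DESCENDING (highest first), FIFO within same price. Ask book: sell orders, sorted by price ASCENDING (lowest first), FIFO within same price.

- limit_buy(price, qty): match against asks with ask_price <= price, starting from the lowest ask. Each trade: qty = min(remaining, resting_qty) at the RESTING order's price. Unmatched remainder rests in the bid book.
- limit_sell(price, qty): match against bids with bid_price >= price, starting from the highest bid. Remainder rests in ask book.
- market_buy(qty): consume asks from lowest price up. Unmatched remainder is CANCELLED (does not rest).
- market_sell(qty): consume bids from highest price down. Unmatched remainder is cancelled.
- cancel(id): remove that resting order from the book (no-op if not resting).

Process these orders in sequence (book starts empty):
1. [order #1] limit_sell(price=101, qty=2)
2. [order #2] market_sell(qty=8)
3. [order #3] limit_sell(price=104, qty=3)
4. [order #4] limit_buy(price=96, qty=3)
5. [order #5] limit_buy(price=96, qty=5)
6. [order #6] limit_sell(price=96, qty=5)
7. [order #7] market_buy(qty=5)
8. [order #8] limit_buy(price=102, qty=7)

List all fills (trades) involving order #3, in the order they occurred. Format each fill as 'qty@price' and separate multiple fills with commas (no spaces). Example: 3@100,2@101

After op 1 [order #1] limit_sell(price=101, qty=2): fills=none; bids=[-] asks=[#1:2@101]
After op 2 [order #2] market_sell(qty=8): fills=none; bids=[-] asks=[#1:2@101]
After op 3 [order #3] limit_sell(price=104, qty=3): fills=none; bids=[-] asks=[#1:2@101 #3:3@104]
After op 4 [order #4] limit_buy(price=96, qty=3): fills=none; bids=[#4:3@96] asks=[#1:2@101 #3:3@104]
After op 5 [order #5] limit_buy(price=96, qty=5): fills=none; bids=[#4:3@96 #5:5@96] asks=[#1:2@101 #3:3@104]
After op 6 [order #6] limit_sell(price=96, qty=5): fills=#4x#6:3@96 #5x#6:2@96; bids=[#5:3@96] asks=[#1:2@101 #3:3@104]
After op 7 [order #7] market_buy(qty=5): fills=#7x#1:2@101 #7x#3:3@104; bids=[#5:3@96] asks=[-]
After op 8 [order #8] limit_buy(price=102, qty=7): fills=none; bids=[#8:7@102 #5:3@96] asks=[-]

Answer: 3@104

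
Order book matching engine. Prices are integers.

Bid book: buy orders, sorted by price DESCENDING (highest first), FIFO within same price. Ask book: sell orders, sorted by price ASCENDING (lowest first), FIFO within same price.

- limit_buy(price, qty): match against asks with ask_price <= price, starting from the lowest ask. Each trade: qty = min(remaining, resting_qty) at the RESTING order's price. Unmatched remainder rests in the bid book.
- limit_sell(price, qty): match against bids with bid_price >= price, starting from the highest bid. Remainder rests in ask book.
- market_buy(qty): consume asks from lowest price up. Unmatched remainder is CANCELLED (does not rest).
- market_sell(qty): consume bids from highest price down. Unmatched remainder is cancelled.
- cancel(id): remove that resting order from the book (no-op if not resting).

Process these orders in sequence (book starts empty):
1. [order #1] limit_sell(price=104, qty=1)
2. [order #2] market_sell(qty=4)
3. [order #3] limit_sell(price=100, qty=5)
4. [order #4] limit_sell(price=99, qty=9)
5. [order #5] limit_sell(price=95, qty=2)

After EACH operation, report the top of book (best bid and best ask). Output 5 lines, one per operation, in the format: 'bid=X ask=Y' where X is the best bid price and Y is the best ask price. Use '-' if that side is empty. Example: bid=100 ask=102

After op 1 [order #1] limit_sell(price=104, qty=1): fills=none; bids=[-] asks=[#1:1@104]
After op 2 [order #2] market_sell(qty=4): fills=none; bids=[-] asks=[#1:1@104]
After op 3 [order #3] limit_sell(price=100, qty=5): fills=none; bids=[-] asks=[#3:5@100 #1:1@104]
After op 4 [order #4] limit_sell(price=99, qty=9): fills=none; bids=[-] asks=[#4:9@99 #3:5@100 #1:1@104]
After op 5 [order #5] limit_sell(price=95, qty=2): fills=none; bids=[-] asks=[#5:2@95 #4:9@99 #3:5@100 #1:1@104]

Answer: bid=- ask=104
bid=- ask=104
bid=- ask=100
bid=- ask=99
bid=- ask=95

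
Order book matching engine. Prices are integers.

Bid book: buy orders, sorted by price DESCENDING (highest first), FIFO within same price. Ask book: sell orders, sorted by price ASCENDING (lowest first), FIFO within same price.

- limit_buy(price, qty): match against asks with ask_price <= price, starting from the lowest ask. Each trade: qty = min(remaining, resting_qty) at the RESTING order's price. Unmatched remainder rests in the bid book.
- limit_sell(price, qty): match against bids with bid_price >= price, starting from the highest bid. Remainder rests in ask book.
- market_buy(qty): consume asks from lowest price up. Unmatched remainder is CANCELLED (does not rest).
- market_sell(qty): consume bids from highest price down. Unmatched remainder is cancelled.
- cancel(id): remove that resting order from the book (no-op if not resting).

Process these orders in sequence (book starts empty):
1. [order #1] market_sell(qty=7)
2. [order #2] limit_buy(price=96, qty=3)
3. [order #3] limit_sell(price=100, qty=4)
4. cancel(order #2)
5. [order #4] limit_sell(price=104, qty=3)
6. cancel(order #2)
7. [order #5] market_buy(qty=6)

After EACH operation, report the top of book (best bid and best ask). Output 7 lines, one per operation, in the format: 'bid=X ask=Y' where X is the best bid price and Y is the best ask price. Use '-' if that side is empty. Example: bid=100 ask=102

After op 1 [order #1] market_sell(qty=7): fills=none; bids=[-] asks=[-]
After op 2 [order #2] limit_buy(price=96, qty=3): fills=none; bids=[#2:3@96] asks=[-]
After op 3 [order #3] limit_sell(price=100, qty=4): fills=none; bids=[#2:3@96] asks=[#3:4@100]
After op 4 cancel(order #2): fills=none; bids=[-] asks=[#3:4@100]
After op 5 [order #4] limit_sell(price=104, qty=3): fills=none; bids=[-] asks=[#3:4@100 #4:3@104]
After op 6 cancel(order #2): fills=none; bids=[-] asks=[#3:4@100 #4:3@104]
After op 7 [order #5] market_buy(qty=6): fills=#5x#3:4@100 #5x#4:2@104; bids=[-] asks=[#4:1@104]

Answer: bid=- ask=-
bid=96 ask=-
bid=96 ask=100
bid=- ask=100
bid=- ask=100
bid=- ask=100
bid=- ask=104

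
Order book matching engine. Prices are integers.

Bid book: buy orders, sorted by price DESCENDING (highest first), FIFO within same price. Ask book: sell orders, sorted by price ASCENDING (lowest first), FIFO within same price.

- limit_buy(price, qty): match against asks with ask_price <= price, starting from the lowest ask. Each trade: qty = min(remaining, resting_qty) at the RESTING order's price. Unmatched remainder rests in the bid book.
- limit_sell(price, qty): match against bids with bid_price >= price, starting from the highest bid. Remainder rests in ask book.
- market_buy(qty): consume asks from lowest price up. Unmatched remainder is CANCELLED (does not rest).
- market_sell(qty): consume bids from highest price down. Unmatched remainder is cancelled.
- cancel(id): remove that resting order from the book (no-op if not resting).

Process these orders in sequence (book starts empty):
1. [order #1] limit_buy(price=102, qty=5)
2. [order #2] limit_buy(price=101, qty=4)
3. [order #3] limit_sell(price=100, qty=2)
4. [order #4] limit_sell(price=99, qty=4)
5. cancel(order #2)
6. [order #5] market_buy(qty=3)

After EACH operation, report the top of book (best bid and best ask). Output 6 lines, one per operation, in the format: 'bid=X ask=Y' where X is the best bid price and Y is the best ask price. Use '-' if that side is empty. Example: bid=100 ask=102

Answer: bid=102 ask=-
bid=102 ask=-
bid=102 ask=-
bid=101 ask=-
bid=- ask=-
bid=- ask=-

Derivation:
After op 1 [order #1] limit_buy(price=102, qty=5): fills=none; bids=[#1:5@102] asks=[-]
After op 2 [order #2] limit_buy(price=101, qty=4): fills=none; bids=[#1:5@102 #2:4@101] asks=[-]
After op 3 [order #3] limit_sell(price=100, qty=2): fills=#1x#3:2@102; bids=[#1:3@102 #2:4@101] asks=[-]
After op 4 [order #4] limit_sell(price=99, qty=4): fills=#1x#4:3@102 #2x#4:1@101; bids=[#2:3@101] asks=[-]
After op 5 cancel(order #2): fills=none; bids=[-] asks=[-]
After op 6 [order #5] market_buy(qty=3): fills=none; bids=[-] asks=[-]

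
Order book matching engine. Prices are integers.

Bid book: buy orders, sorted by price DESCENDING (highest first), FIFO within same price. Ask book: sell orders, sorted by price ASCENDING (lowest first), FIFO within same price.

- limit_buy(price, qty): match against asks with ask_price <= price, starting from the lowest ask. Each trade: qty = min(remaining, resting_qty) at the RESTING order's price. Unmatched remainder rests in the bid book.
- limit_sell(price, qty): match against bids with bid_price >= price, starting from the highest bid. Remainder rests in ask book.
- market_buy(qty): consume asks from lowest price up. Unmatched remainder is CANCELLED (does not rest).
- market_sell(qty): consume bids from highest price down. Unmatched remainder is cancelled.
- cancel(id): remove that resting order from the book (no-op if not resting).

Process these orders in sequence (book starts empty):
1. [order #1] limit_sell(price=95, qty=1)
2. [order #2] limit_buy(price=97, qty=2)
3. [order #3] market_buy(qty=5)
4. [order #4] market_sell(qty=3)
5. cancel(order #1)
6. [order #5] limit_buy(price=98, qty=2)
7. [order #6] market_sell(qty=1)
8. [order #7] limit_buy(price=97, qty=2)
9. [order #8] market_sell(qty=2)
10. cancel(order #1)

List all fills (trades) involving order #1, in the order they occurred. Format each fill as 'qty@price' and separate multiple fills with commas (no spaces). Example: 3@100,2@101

After op 1 [order #1] limit_sell(price=95, qty=1): fills=none; bids=[-] asks=[#1:1@95]
After op 2 [order #2] limit_buy(price=97, qty=2): fills=#2x#1:1@95; bids=[#2:1@97] asks=[-]
After op 3 [order #3] market_buy(qty=5): fills=none; bids=[#2:1@97] asks=[-]
After op 4 [order #4] market_sell(qty=3): fills=#2x#4:1@97; bids=[-] asks=[-]
After op 5 cancel(order #1): fills=none; bids=[-] asks=[-]
After op 6 [order #5] limit_buy(price=98, qty=2): fills=none; bids=[#5:2@98] asks=[-]
After op 7 [order #6] market_sell(qty=1): fills=#5x#6:1@98; bids=[#5:1@98] asks=[-]
After op 8 [order #7] limit_buy(price=97, qty=2): fills=none; bids=[#5:1@98 #7:2@97] asks=[-]
After op 9 [order #8] market_sell(qty=2): fills=#5x#8:1@98 #7x#8:1@97; bids=[#7:1@97] asks=[-]
After op 10 cancel(order #1): fills=none; bids=[#7:1@97] asks=[-]

Answer: 1@95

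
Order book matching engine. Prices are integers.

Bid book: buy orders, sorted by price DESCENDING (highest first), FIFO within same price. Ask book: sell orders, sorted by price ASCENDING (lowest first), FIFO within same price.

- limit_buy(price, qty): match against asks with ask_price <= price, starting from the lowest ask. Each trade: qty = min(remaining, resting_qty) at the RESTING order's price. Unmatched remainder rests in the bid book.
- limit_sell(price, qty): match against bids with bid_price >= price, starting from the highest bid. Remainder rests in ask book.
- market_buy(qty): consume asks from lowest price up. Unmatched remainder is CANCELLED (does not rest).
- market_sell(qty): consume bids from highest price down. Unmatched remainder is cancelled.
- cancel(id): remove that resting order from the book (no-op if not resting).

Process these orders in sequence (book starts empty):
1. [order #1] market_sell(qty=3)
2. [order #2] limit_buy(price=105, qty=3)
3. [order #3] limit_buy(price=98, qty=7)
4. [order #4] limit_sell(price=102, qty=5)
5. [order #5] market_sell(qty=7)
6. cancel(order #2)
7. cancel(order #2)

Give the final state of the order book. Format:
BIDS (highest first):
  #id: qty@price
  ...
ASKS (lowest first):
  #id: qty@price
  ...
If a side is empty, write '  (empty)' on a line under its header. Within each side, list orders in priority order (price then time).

After op 1 [order #1] market_sell(qty=3): fills=none; bids=[-] asks=[-]
After op 2 [order #2] limit_buy(price=105, qty=3): fills=none; bids=[#2:3@105] asks=[-]
After op 3 [order #3] limit_buy(price=98, qty=7): fills=none; bids=[#2:3@105 #3:7@98] asks=[-]
After op 4 [order #4] limit_sell(price=102, qty=5): fills=#2x#4:3@105; bids=[#3:7@98] asks=[#4:2@102]
After op 5 [order #5] market_sell(qty=7): fills=#3x#5:7@98; bids=[-] asks=[#4:2@102]
After op 6 cancel(order #2): fills=none; bids=[-] asks=[#4:2@102]
After op 7 cancel(order #2): fills=none; bids=[-] asks=[#4:2@102]

Answer: BIDS (highest first):
  (empty)
ASKS (lowest first):
  #4: 2@102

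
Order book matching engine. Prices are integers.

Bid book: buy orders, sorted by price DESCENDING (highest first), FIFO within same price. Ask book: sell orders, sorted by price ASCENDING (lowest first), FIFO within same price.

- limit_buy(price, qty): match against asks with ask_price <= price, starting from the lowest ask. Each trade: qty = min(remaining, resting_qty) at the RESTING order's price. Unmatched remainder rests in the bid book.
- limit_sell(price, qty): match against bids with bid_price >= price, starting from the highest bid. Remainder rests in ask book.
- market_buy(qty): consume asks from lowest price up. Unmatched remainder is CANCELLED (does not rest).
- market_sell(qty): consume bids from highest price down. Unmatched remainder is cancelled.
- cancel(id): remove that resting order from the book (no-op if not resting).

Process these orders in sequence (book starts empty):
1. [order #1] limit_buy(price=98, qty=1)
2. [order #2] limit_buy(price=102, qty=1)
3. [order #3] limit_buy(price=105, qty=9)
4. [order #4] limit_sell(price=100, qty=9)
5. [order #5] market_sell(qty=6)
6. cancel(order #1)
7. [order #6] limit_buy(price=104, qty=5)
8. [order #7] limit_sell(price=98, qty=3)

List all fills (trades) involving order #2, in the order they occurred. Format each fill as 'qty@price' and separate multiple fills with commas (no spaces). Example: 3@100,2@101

Answer: 1@102

Derivation:
After op 1 [order #1] limit_buy(price=98, qty=1): fills=none; bids=[#1:1@98] asks=[-]
After op 2 [order #2] limit_buy(price=102, qty=1): fills=none; bids=[#2:1@102 #1:1@98] asks=[-]
After op 3 [order #3] limit_buy(price=105, qty=9): fills=none; bids=[#3:9@105 #2:1@102 #1:1@98] asks=[-]
After op 4 [order #4] limit_sell(price=100, qty=9): fills=#3x#4:9@105; bids=[#2:1@102 #1:1@98] asks=[-]
After op 5 [order #5] market_sell(qty=6): fills=#2x#5:1@102 #1x#5:1@98; bids=[-] asks=[-]
After op 6 cancel(order #1): fills=none; bids=[-] asks=[-]
After op 7 [order #6] limit_buy(price=104, qty=5): fills=none; bids=[#6:5@104] asks=[-]
After op 8 [order #7] limit_sell(price=98, qty=3): fills=#6x#7:3@104; bids=[#6:2@104] asks=[-]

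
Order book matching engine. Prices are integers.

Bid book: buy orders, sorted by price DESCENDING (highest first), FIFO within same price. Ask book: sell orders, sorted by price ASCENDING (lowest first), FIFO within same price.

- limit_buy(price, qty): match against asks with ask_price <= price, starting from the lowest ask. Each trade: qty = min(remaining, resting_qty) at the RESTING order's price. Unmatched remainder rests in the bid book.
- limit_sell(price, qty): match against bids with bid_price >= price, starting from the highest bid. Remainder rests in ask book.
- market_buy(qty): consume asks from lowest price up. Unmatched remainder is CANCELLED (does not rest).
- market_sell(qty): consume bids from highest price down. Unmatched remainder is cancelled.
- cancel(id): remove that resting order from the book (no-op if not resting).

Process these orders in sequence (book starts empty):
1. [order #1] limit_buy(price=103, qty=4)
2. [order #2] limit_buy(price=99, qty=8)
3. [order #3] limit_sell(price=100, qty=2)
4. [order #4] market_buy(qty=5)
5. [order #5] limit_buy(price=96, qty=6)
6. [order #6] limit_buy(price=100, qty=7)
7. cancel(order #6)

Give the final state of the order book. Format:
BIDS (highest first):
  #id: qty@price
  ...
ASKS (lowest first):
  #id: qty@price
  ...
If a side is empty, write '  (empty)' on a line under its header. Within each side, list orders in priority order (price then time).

After op 1 [order #1] limit_buy(price=103, qty=4): fills=none; bids=[#1:4@103] asks=[-]
After op 2 [order #2] limit_buy(price=99, qty=8): fills=none; bids=[#1:4@103 #2:8@99] asks=[-]
After op 3 [order #3] limit_sell(price=100, qty=2): fills=#1x#3:2@103; bids=[#1:2@103 #2:8@99] asks=[-]
After op 4 [order #4] market_buy(qty=5): fills=none; bids=[#1:2@103 #2:8@99] asks=[-]
After op 5 [order #5] limit_buy(price=96, qty=6): fills=none; bids=[#1:2@103 #2:8@99 #5:6@96] asks=[-]
After op 6 [order #6] limit_buy(price=100, qty=7): fills=none; bids=[#1:2@103 #6:7@100 #2:8@99 #5:6@96] asks=[-]
After op 7 cancel(order #6): fills=none; bids=[#1:2@103 #2:8@99 #5:6@96] asks=[-]

Answer: BIDS (highest first):
  #1: 2@103
  #2: 8@99
  #5: 6@96
ASKS (lowest first):
  (empty)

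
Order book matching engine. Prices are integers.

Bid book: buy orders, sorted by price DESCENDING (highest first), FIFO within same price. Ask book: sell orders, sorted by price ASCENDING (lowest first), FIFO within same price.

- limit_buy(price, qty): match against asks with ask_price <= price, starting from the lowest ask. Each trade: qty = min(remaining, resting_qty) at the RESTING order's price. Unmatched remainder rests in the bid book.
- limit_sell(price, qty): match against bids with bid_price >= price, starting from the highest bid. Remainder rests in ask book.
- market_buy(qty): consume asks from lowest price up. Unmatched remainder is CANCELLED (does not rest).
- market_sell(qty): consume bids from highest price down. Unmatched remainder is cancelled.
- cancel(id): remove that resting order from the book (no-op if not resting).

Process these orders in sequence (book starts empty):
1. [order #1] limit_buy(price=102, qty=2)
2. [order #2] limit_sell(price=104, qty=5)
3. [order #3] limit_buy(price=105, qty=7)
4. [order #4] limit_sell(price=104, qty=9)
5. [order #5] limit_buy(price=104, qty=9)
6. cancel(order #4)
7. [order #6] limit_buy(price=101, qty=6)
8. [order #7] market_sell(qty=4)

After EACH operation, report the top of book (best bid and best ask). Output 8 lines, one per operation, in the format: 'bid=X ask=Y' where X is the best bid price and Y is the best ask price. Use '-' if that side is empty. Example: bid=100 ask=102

After op 1 [order #1] limit_buy(price=102, qty=2): fills=none; bids=[#1:2@102] asks=[-]
After op 2 [order #2] limit_sell(price=104, qty=5): fills=none; bids=[#1:2@102] asks=[#2:5@104]
After op 3 [order #3] limit_buy(price=105, qty=7): fills=#3x#2:5@104; bids=[#3:2@105 #1:2@102] asks=[-]
After op 4 [order #4] limit_sell(price=104, qty=9): fills=#3x#4:2@105; bids=[#1:2@102] asks=[#4:7@104]
After op 5 [order #5] limit_buy(price=104, qty=9): fills=#5x#4:7@104; bids=[#5:2@104 #1:2@102] asks=[-]
After op 6 cancel(order #4): fills=none; bids=[#5:2@104 #1:2@102] asks=[-]
After op 7 [order #6] limit_buy(price=101, qty=6): fills=none; bids=[#5:2@104 #1:2@102 #6:6@101] asks=[-]
After op 8 [order #7] market_sell(qty=4): fills=#5x#7:2@104 #1x#7:2@102; bids=[#6:6@101] asks=[-]

Answer: bid=102 ask=-
bid=102 ask=104
bid=105 ask=-
bid=102 ask=104
bid=104 ask=-
bid=104 ask=-
bid=104 ask=-
bid=101 ask=-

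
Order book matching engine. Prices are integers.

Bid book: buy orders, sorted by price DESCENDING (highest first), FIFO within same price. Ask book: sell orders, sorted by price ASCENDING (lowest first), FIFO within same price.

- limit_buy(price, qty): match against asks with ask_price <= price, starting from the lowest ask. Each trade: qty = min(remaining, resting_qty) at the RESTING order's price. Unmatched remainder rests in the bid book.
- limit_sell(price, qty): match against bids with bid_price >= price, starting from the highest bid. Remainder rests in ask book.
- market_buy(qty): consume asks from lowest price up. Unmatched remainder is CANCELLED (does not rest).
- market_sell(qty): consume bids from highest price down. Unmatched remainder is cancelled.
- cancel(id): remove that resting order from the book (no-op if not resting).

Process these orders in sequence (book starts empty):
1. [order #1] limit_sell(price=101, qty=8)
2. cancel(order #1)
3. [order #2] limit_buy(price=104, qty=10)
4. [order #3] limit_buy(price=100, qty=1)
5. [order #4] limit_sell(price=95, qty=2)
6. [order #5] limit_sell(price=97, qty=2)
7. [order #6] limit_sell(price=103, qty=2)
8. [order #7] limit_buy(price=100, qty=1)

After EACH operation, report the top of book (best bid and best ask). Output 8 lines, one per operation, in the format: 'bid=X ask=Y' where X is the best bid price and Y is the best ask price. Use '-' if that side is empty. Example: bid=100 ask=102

After op 1 [order #1] limit_sell(price=101, qty=8): fills=none; bids=[-] asks=[#1:8@101]
After op 2 cancel(order #1): fills=none; bids=[-] asks=[-]
After op 3 [order #2] limit_buy(price=104, qty=10): fills=none; bids=[#2:10@104] asks=[-]
After op 4 [order #3] limit_buy(price=100, qty=1): fills=none; bids=[#2:10@104 #3:1@100] asks=[-]
After op 5 [order #4] limit_sell(price=95, qty=2): fills=#2x#4:2@104; bids=[#2:8@104 #3:1@100] asks=[-]
After op 6 [order #5] limit_sell(price=97, qty=2): fills=#2x#5:2@104; bids=[#2:6@104 #3:1@100] asks=[-]
After op 7 [order #6] limit_sell(price=103, qty=2): fills=#2x#6:2@104; bids=[#2:4@104 #3:1@100] asks=[-]
After op 8 [order #7] limit_buy(price=100, qty=1): fills=none; bids=[#2:4@104 #3:1@100 #7:1@100] asks=[-]

Answer: bid=- ask=101
bid=- ask=-
bid=104 ask=-
bid=104 ask=-
bid=104 ask=-
bid=104 ask=-
bid=104 ask=-
bid=104 ask=-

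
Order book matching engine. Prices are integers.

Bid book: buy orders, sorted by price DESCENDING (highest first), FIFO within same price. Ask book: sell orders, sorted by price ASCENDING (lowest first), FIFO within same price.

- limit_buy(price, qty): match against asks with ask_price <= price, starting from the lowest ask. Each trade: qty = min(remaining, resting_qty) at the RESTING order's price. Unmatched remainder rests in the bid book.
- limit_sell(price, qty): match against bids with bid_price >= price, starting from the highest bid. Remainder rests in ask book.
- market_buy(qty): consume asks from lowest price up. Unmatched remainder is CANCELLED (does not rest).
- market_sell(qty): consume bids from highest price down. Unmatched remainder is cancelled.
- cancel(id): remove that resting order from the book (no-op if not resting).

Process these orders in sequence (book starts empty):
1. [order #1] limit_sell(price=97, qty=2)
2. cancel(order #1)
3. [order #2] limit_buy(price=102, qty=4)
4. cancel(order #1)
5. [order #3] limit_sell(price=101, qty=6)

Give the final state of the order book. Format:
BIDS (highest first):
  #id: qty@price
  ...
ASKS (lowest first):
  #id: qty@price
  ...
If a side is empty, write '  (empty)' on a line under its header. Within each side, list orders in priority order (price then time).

Answer: BIDS (highest first):
  (empty)
ASKS (lowest first):
  #3: 2@101

Derivation:
After op 1 [order #1] limit_sell(price=97, qty=2): fills=none; bids=[-] asks=[#1:2@97]
After op 2 cancel(order #1): fills=none; bids=[-] asks=[-]
After op 3 [order #2] limit_buy(price=102, qty=4): fills=none; bids=[#2:4@102] asks=[-]
After op 4 cancel(order #1): fills=none; bids=[#2:4@102] asks=[-]
After op 5 [order #3] limit_sell(price=101, qty=6): fills=#2x#3:4@102; bids=[-] asks=[#3:2@101]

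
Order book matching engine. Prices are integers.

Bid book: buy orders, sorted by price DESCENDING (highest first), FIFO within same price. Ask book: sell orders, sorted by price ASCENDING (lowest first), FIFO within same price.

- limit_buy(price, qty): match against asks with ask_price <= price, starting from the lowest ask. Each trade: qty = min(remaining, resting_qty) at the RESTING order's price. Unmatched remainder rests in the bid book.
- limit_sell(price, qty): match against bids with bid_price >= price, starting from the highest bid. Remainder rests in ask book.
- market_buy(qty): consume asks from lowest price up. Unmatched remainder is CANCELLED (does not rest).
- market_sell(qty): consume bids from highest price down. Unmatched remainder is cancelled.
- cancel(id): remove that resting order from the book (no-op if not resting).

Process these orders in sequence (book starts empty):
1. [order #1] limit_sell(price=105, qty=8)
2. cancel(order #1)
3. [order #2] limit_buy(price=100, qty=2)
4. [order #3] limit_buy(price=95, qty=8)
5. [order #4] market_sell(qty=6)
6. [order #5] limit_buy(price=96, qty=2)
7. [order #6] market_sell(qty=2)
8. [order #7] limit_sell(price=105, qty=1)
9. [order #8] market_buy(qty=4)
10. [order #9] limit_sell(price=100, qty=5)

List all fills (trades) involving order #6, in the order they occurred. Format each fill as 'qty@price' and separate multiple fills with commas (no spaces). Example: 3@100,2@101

Answer: 2@96

Derivation:
After op 1 [order #1] limit_sell(price=105, qty=8): fills=none; bids=[-] asks=[#1:8@105]
After op 2 cancel(order #1): fills=none; bids=[-] asks=[-]
After op 3 [order #2] limit_buy(price=100, qty=2): fills=none; bids=[#2:2@100] asks=[-]
After op 4 [order #3] limit_buy(price=95, qty=8): fills=none; bids=[#2:2@100 #3:8@95] asks=[-]
After op 5 [order #4] market_sell(qty=6): fills=#2x#4:2@100 #3x#4:4@95; bids=[#3:4@95] asks=[-]
After op 6 [order #5] limit_buy(price=96, qty=2): fills=none; bids=[#5:2@96 #3:4@95] asks=[-]
After op 7 [order #6] market_sell(qty=2): fills=#5x#6:2@96; bids=[#3:4@95] asks=[-]
After op 8 [order #7] limit_sell(price=105, qty=1): fills=none; bids=[#3:4@95] asks=[#7:1@105]
After op 9 [order #8] market_buy(qty=4): fills=#8x#7:1@105; bids=[#3:4@95] asks=[-]
After op 10 [order #9] limit_sell(price=100, qty=5): fills=none; bids=[#3:4@95] asks=[#9:5@100]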